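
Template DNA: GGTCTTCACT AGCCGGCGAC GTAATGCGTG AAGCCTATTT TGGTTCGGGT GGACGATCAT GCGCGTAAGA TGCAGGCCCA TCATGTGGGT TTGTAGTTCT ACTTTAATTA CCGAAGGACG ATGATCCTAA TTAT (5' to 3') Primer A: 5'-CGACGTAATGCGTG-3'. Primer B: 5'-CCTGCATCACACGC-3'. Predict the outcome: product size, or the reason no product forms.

Primer B (CCTGCATCACACGC) does not match the top strand, and its reverse complement GCGTGTGATGCAGG does not match either.
With no annealing site for primer B, no amplification occurs.

No product — primer B has no binding site in the template.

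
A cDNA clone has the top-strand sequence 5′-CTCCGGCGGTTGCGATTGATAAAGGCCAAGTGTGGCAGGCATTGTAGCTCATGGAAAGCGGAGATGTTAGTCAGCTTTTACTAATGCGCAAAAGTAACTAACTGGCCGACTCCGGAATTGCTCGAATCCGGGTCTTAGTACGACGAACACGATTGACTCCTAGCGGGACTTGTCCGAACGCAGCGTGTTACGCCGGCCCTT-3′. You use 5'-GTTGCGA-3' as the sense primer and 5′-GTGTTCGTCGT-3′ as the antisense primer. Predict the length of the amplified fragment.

142 bp

Forward primer GTTGCGA is found on the top strand at positions 9–15.
The reverse primer's reverse complement is ACGACGAACAC, which matches the template at positions 140–150.
Amplicon spans positions 9–150: 142 bp.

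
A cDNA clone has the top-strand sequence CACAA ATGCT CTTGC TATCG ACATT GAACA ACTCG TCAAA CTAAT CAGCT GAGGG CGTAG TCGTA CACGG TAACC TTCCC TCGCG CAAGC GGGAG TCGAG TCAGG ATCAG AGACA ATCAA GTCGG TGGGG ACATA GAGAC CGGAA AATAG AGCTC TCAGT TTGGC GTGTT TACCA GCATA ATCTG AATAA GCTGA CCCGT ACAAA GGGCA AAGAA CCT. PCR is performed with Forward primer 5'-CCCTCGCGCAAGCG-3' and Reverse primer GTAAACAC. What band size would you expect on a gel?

96 bp

Forward primer CCCTCGCGCAAGCG is found on the top strand at positions 78–91.
Taking the reverse complement of GTAAACAC gives GTGTTTAC, found at positions 166–173 on the template; the primer anneals here to the top strand with its 3' end pointing upstream.
The product runs from position 78 to position 173, so its length is 173 − 78 + 1 = 96 bp.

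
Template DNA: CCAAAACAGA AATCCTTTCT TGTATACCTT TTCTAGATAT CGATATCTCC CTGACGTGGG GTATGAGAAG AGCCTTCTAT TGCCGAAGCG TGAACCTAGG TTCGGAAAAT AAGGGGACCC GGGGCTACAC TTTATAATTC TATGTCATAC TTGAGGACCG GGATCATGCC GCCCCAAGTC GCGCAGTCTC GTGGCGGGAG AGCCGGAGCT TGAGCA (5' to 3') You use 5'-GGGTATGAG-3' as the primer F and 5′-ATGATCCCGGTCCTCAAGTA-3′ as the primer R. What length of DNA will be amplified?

Scanning the template, GGGTATGAG occurs at positions 59–67; this primer anneals to the bottom strand there with its 3' end pointing downstream.
The reverse primer's reverse complement is TACTTGAGGACCGGGATCAT, which matches the template at positions 148–167.
The product runs from position 59 to position 167, so its length is 167 − 59 + 1 = 109 bp.

109 bp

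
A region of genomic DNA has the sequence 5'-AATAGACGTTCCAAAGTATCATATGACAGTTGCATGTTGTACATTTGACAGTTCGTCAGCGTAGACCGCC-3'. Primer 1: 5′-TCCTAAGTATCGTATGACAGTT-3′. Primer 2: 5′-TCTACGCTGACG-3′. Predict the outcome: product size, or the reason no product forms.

Primer 1 (TCCTAAGTATCGTATGACAGTT) does not match the top strand, and its reverse complement AACTGTCATACGATACTTAGGA does not match either.
With no annealing site for primer 1, no amplification occurs.

No product — primer 1 has no binding site in the template.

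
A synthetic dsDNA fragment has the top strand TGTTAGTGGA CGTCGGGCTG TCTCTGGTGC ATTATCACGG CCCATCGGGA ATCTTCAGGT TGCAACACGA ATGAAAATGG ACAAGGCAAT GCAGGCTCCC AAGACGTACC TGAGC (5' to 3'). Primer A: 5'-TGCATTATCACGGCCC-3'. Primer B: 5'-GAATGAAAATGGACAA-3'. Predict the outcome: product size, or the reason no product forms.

Primer A (TGCATTATCACGGCCC) matches the top strand at positions 28–43 (3' end points downstream).
Primer B (GAATGAAAATGGACAA) also matches the top strand directly, at positions 69–84 — its reverse complement TTGTCCATTTTCATTC is not present.
Both primers anneal to the bottom strand with 3' ends pointing the same way, so neither can prime synthesis back toward the other.

No product — both primers anneal to the same strand and extend in the same direction.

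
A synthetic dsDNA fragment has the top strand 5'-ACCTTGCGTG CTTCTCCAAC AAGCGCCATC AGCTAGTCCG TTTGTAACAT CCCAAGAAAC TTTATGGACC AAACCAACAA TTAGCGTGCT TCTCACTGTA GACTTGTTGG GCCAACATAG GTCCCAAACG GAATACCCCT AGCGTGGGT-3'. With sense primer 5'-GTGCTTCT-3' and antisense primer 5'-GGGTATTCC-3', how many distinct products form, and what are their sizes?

The forward primer GTGCTTCT matches the top strand at positions 8–15, 86–93.
The reverse primer's reverse complement is GGAATACCC, matching at positions 130–138.
Each forward site pairs with the reverse site to give a product ending at position 138: sizes 131, 53 bp.

Two products: 131 bp, 53 bp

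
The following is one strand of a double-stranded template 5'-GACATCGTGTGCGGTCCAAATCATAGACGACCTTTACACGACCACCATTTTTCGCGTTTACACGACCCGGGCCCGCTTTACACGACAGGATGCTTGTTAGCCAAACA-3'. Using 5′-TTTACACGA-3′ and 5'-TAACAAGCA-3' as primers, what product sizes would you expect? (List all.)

67 bp, 43 bp, 23 bp

The forward primer TTTACACGA matches the top strand at positions 33–41, 57–65, 77–85.
The reverse primer's reverse complement is TGCTTGTTA, matching at positions 91–99.
Each forward site pairs with the reverse site to give a product ending at position 99: sizes 67, 43, 23 bp.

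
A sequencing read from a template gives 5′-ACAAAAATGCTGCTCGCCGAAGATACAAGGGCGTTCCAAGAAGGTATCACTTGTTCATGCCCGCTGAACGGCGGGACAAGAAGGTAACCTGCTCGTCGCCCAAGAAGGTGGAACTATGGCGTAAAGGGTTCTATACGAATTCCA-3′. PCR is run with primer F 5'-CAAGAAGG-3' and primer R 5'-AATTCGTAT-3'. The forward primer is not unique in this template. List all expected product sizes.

The forward primer CAAGAAGG matches the top strand at positions 37–44, 77–84, 101–108.
The reverse primer's reverse complement is ATACGAATT, matching at positions 133–141.
Each forward site pairs with the reverse site to give a product ending at position 141: sizes 105, 65, 41 bp.

105 bp, 65 bp, 41 bp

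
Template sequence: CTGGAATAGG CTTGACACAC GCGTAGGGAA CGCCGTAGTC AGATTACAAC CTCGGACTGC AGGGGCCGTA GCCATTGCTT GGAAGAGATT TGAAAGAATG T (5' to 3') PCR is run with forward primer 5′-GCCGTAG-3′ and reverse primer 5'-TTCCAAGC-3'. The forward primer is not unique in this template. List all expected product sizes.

The forward primer GCCGTAG matches the top strand at positions 32–38, 65–71.
The reverse primer's reverse complement is GCTTGGAA, matching at positions 77–84.
Each forward site pairs with the reverse site to give a product ending at position 84: sizes 53, 20 bp.

53 bp, 20 bp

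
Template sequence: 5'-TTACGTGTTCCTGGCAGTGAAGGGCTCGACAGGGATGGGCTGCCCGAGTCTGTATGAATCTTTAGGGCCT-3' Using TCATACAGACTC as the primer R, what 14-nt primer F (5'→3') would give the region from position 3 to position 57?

5'-ACGTGTTCCTGGCA-3'

The reverse primer's reverse complement GAGTCTGTATGA matches the template at positions 46–57; the product starts at position 3.
The forward primer is identical to the top strand over positions 3–16: ACGTGTTCCTGGCA.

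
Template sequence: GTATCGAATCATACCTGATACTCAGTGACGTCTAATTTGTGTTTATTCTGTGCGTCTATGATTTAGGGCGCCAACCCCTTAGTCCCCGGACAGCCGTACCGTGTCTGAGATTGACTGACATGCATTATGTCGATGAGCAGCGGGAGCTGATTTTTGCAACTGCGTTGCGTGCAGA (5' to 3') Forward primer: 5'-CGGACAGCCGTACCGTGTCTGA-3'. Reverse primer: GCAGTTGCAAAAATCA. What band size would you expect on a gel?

Scanning the template, CGGACAGCCGTACCGTGTCTGA occurs at positions 87–108; this primer anneals to the bottom strand there with its 3' end pointing downstream.
Reverse complement of the reverse primer: TGATTTTTGCAACTGC. This occurs on the top strand at positions 148–163.
Amplicon spans positions 87–163: 77 bp.

77 bp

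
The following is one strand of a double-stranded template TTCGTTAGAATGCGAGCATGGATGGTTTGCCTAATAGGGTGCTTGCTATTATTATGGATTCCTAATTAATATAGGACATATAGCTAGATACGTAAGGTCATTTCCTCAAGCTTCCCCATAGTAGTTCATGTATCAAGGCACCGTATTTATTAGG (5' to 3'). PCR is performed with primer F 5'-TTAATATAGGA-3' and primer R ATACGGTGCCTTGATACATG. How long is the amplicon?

The forward primer matches the template at positions 66–76.
Taking the reverse complement of ATACGGTGCCTTGATACATG gives CATGTATCAAGGCACCGTAT, found at positions 127–146 on the template; the primer anneals here to the top strand with its 3' end pointing upstream.
Product length = (reverse-primer end) − (forward-primer start) + 1 = 146 − 66 + 1 = 81 bp.

81 bp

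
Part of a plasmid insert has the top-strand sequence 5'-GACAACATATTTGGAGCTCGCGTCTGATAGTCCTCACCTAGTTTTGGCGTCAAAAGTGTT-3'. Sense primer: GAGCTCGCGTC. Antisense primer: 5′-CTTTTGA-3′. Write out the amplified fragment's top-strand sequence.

The forward primer matches the template at positions 14–24.
Taking the reverse complement of CTTTTGA gives TCAAAAG, found at positions 50–56 on the template; the primer anneals here to the top strand with its 3' end pointing upstream.
The product is the template from position 14 through 56 (43 bp).

5'-GAGCTCGCGTCTGATAGTCCTCACCTAGTTTTGGCGTCAAAAG-3'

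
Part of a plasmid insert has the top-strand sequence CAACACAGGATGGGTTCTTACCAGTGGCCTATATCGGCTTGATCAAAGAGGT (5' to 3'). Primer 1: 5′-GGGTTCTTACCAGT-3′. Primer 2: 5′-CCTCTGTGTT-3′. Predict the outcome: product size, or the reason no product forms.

No product — primer 2 has no binding site in the template.

Primer 2 (CCTCTGTGTT) does not match the top strand, and its reverse complement AACACAGAGG does not match either.
With no annealing site for primer 2, no amplification occurs.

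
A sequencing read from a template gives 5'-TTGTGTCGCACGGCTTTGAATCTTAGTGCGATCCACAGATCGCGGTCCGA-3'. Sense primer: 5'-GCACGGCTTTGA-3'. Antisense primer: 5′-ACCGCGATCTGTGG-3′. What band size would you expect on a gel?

Forward primer GCACGGCTTTGA is found on the top strand at positions 8–19.
Taking the reverse complement of ACCGCGATCTGTGG gives CCACAGATCGCGGT, found at positions 33–46 on the template; the primer anneals here to the top strand with its 3' end pointing upstream.
Amplicon spans positions 8–46: 39 bp.

39 bp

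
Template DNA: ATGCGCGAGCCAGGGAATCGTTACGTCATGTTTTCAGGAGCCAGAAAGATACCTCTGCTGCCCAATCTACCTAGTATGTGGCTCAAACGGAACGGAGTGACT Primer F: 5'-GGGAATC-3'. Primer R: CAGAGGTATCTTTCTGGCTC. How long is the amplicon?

Scanning the template, GGGAATC occurs at positions 13–19; this primer anneals to the bottom strand there with its 3' end pointing downstream.
Taking the reverse complement of CAGAGGTATCTTTCTGGCTC gives GAGCCAGAAAGATACCTCTG, found at positions 38–57 on the template; the primer anneals here to the top strand with its 3' end pointing upstream.
Product length = (reverse-primer end) − (forward-primer start) + 1 = 57 − 13 + 1 = 45 bp.

45 bp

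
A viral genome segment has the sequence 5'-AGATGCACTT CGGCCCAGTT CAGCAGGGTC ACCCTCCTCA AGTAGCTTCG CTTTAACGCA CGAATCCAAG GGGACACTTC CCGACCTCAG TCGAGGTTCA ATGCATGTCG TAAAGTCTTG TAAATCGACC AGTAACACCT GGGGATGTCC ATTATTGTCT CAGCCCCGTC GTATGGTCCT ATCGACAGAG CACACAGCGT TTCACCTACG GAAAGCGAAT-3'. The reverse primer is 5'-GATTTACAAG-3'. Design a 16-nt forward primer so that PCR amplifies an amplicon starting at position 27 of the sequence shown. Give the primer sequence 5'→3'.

5'-GGTCACCCTCCTCAAG-3'

The reverse primer's reverse complement CTTGTAAATC matches the template at positions 117–126; the product starts at position 27.
The forward primer is identical to the top strand over positions 27–42: GGTCACCCTCCTCAAG.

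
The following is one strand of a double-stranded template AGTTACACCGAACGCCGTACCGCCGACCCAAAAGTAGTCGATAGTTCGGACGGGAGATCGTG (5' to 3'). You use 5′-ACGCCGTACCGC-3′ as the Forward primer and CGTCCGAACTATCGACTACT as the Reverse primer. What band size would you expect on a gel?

Scanning the template, ACGCCGTACCGC occurs at positions 12–23; this primer anneals to the bottom strand there with its 3' end pointing downstream.
Reverse complement of the reverse primer: AGTAGTCGATAGTTCGGACG. This occurs on the top strand at positions 33–52.
Product length = (reverse-primer end) − (forward-primer start) + 1 = 52 − 12 + 1 = 41 bp.

41 bp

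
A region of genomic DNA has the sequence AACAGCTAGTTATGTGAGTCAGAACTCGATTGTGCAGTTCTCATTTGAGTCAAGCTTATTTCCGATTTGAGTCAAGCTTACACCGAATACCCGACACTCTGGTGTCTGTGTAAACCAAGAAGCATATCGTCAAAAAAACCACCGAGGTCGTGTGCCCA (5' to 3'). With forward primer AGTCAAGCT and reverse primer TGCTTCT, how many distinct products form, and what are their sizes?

The forward primer AGTCAAGCT matches the top strand at positions 48–56, 70–78.
The reverse primer's reverse complement is AGAAGCA, matching at positions 118–124.
Each forward site pairs with the reverse site to give a product ending at position 124: sizes 77, 55 bp.

Two products: 77 bp, 55 bp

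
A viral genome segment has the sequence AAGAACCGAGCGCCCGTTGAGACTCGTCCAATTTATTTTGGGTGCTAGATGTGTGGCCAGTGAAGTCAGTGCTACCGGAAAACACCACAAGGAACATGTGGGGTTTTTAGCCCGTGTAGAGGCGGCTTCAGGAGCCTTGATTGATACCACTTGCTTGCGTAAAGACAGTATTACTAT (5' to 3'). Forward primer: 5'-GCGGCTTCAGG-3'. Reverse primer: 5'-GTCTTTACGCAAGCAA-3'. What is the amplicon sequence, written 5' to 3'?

5'-GCGGCTTCAGGAGCCTTGATTGATACCACTTGCTTGCGTAAAGAC-3'

The forward primer matches the template at positions 122–132.
Reverse complement of the reverse primer: TTGCTTGCGTAAAGAC. This occurs on the top strand at positions 151–166.
The product is the template from position 122 through 166 (45 bp).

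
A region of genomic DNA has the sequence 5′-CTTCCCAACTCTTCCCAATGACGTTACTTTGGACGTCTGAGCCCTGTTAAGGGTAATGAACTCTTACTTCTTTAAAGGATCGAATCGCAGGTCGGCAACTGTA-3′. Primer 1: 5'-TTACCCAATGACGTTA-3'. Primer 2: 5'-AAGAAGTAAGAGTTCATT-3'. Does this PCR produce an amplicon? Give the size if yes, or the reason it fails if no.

Primer 1 (TTACCCAATGACGTTA) does not match the top strand, and its reverse complement TAACGTCATTGGGTAA does not match either.
With no annealing site for primer 1, no amplification occurs.

No product — primer 1 has no binding site in the template.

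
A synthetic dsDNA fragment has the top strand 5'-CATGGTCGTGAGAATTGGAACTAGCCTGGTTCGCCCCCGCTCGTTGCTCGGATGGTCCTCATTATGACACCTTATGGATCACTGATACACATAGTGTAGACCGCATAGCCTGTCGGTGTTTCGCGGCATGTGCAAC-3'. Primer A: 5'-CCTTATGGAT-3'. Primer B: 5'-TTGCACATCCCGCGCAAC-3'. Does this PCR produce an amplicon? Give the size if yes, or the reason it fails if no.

No product — primer B has no binding site in the template.

Primer B (TTGCACATCCCGCGCAAC) does not match the top strand, and its reverse complement GTTGCGCGGGATGTGCAA does not match either.
With no annealing site for primer B, no amplification occurs.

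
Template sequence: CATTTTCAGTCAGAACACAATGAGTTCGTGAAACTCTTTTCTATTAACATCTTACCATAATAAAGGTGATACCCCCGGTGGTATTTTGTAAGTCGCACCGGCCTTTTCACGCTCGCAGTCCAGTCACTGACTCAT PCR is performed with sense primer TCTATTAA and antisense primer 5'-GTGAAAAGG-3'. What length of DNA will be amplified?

71 bp

Scanning the template, TCTATTAA occurs at positions 40–47; this primer anneals to the bottom strand there with its 3' end pointing downstream.
The reverse primer's reverse complement is CCTTTTCAC, which matches the template at positions 102–110.
Amplicon spans positions 40–110: 71 bp.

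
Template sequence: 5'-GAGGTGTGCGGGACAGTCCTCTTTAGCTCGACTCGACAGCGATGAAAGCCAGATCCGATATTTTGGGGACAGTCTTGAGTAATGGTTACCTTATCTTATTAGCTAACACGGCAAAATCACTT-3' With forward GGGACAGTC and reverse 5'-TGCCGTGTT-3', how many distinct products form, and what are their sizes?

The forward primer GGGACAGTC matches the top strand at positions 10–18, 66–74.
The reverse primer's reverse complement is AACACGGCA, matching at positions 105–113.
Each forward site pairs with the reverse site to give a product ending at position 113: sizes 104, 48 bp.

Two products: 104 bp, 48 bp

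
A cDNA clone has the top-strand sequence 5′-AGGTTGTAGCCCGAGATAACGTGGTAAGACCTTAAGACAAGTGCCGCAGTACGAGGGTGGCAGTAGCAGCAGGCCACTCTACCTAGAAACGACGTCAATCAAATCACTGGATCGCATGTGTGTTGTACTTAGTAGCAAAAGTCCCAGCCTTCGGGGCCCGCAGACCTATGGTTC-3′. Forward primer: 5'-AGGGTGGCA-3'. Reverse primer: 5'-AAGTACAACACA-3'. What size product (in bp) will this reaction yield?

77 bp

Scanning the template, AGGGTGGCA occurs at positions 54–62; this primer anneals to the bottom strand there with its 3' end pointing downstream.
The reverse primer's reverse complement is TGTGTTGTACTT, which matches the template at positions 119–130.
Amplicon spans positions 54–130: 77 bp.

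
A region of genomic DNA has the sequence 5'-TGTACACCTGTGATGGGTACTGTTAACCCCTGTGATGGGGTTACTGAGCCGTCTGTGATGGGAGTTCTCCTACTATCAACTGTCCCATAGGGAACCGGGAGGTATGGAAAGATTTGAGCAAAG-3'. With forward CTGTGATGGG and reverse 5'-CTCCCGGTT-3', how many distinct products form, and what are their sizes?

Three products: 94 bp, 72 bp, 49 bp

The forward primer CTGTGATGGG matches the top strand at positions 8–17, 30–39, 53–62.
The reverse primer's reverse complement is AACCGGGAG, matching at positions 93–101.
Each forward site pairs with the reverse site to give a product ending at position 101: sizes 94, 72, 49 bp.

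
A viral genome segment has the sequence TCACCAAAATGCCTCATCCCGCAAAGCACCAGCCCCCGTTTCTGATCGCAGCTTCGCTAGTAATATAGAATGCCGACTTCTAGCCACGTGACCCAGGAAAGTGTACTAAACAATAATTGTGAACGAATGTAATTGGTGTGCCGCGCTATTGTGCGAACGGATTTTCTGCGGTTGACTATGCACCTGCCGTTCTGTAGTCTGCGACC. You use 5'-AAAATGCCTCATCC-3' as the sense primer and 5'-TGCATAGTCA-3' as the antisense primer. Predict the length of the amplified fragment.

Scanning the template, AAAATGCCTCATCC occurs at positions 6–19; this primer anneals to the bottom strand there with its 3' end pointing downstream.
Taking the reverse complement of TGCATAGTCA gives TGACTATGCA, found at positions 173–182 on the template; the primer anneals here to the top strand with its 3' end pointing upstream.
The product runs from position 6 to position 182, so its length is 182 − 6 + 1 = 177 bp.

177 bp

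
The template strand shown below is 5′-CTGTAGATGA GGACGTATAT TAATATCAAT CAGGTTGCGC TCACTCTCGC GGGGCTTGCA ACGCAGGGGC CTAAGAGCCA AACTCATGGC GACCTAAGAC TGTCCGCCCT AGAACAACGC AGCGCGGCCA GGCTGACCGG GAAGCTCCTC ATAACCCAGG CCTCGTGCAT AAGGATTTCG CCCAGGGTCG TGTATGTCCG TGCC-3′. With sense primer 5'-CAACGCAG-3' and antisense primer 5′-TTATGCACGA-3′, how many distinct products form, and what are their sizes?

The forward primer CAACGCAG matches the top strand at positions 59–66, 115–122.
The reverse primer's reverse complement is TCGTGCATAA, matching at positions 163–172.
Each forward site pairs with the reverse site to give a product ending at position 172: sizes 114, 58 bp.

Two products: 114 bp, 58 bp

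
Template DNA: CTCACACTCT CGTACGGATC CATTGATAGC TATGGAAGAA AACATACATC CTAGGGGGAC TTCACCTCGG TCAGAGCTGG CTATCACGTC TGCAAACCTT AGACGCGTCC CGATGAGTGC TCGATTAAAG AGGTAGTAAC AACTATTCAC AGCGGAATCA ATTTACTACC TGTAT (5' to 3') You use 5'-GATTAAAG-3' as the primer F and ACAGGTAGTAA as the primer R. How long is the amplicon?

The forward primer matches the template at positions 123–130.
The reverse primer's reverse complement is TTACTACCTGT, which matches the template at positions 163–173.
Amplicon spans positions 123–173: 51 bp.

51 bp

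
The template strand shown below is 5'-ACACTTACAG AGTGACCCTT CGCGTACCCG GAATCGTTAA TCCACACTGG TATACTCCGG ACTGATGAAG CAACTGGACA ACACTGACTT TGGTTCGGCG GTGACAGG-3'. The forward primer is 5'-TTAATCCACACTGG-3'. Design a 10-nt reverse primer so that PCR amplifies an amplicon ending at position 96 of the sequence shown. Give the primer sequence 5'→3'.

The forward primer binds at positions 37–50; the product's 3' end on the top strand is position 96.
The reverse primer anneals to the top strand over positions 87–96, i.e. to ACTTTGGTTC.
Its sequence written 5'→3' is the reverse complement: GAACCAAAGT.

5'-GAACCAAAGT-3'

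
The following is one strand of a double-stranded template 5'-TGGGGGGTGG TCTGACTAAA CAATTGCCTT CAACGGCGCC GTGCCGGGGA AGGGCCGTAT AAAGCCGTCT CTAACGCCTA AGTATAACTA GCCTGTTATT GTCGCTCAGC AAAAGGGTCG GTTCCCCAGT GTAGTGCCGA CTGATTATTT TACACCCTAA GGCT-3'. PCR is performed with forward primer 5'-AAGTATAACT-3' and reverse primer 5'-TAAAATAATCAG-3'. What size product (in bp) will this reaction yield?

73 bp

The forward primer matches the template at positions 80–89.
The reverse primer's reverse complement is CTGATTATTTTA, which matches the template at positions 141–152.
Amplicon spans positions 80–152: 73 bp.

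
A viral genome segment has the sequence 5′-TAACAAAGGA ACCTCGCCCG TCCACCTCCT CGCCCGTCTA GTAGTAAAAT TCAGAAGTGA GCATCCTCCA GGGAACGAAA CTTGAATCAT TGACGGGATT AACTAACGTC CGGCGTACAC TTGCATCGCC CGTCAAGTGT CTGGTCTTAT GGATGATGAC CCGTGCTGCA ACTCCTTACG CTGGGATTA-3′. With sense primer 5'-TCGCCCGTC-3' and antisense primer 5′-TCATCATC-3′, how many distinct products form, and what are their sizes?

The forward primer TCGCCCGTC matches the top strand at positions 14–22, 30–38, 126–134.
The reverse primer's reverse complement is GATGATGA, matching at positions 152–159.
Each forward site pairs with the reverse site to give a product ending at position 159: sizes 146, 130, 34 bp.

Three products: 146 bp, 130 bp, 34 bp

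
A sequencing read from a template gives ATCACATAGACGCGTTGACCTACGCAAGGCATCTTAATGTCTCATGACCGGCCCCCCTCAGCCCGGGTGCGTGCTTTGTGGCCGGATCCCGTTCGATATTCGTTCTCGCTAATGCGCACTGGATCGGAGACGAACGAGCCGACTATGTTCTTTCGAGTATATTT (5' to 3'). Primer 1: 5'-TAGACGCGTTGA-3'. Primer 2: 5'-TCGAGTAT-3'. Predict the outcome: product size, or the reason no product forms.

Primer 1 (TAGACGCGTTGA) matches the top strand at positions 7–18 (3' end points downstream).
Primer 2 (TCGAGTAT) also matches the top strand directly, at positions 153–160 — its reverse complement ATACTCGA is not present.
Both primers anneal to the bottom strand with 3' ends pointing the same way, so neither can prime synthesis back toward the other.

No product — both primers anneal to the same strand and extend in the same direction.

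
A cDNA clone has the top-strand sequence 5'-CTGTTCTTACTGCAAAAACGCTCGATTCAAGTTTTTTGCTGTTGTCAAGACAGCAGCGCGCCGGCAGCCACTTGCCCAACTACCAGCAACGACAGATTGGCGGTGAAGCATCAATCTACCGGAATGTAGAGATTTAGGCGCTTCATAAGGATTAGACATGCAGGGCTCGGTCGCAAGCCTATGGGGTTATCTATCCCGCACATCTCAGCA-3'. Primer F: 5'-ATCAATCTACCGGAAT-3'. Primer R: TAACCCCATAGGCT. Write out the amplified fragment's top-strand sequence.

5'-ATCAATCTACCGGAATGTAGAGATTTAGGCGCTTCATAAGGATTAGACATGCAGGGCTCGGTCGCAAGCCTATGGGGTTA-3'

Forward primer ATCAATCTACCGGAAT is found on the top strand at positions 110–125.
Taking the reverse complement of TAACCCCATAGGCT gives AGCCTATGGGGTTA, found at positions 176–189 on the template; the primer anneals here to the top strand with its 3' end pointing upstream.
The product is the template from position 110 through 189 (80 bp).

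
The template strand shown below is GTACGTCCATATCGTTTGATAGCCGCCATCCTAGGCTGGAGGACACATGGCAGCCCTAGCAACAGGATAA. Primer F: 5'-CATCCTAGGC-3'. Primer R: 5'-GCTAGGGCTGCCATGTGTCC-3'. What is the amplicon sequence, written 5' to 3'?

The forward primer matches the template at positions 27–36.
The reverse primer's reverse complement is GGACACATGGCAGCCCTAGC, which matches the template at positions 41–60.
The product is the template from position 27 through 60 (34 bp).

5'-CATCCTAGGCTGGAGGACACATGGCAGCCCTAGC-3'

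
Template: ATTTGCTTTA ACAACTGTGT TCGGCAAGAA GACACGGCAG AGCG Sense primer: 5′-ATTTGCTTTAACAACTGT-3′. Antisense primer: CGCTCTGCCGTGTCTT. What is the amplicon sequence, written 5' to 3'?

5'-ATTTGCTTTAACAACTGTGTTCGGCAAGAAGACACGGCAGAGCG-3'

The forward primer matches the template at positions 1–18.
Taking the reverse complement of CGCTCTGCCGTGTCTT gives AAGACACGGCAGAGCG, found at positions 29–44 on the template; the primer anneals here to the top strand with its 3' end pointing upstream.
The product is the template from position 1 through 44 (44 bp).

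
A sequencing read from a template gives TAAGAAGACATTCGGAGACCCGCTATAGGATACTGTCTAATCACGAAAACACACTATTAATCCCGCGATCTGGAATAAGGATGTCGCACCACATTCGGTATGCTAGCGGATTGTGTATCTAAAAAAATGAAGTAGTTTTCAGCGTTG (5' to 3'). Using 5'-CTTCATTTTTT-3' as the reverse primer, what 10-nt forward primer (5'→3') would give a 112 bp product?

The reverse primer's reverse complement AAAAAATGAAG matches the template at positions 122–132, so the product ends at position 132.
A 112 bp product then starts at position 132 − 112 + 1 = 21.
The forward primer is identical to the top strand there: CGCTATAGGA.

5'-CGCTATAGGA-3'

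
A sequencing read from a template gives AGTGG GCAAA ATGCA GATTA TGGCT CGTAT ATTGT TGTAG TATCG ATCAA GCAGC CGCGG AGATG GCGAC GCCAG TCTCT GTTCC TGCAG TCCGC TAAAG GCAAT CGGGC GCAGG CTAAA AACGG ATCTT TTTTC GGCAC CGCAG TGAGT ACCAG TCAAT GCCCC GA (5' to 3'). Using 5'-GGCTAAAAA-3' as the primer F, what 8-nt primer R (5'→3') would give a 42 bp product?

5'-CTGGTACT-3'

The forward primer binds at positions 114–122, so a 42 bp product ends at position 114 + 42 − 1 = 155.
The reverse primer anneals to the top strand over positions 148–155, i.e. to AGTACCAG.
Its sequence written 5'→3' is the reverse complement: CTGGTACT.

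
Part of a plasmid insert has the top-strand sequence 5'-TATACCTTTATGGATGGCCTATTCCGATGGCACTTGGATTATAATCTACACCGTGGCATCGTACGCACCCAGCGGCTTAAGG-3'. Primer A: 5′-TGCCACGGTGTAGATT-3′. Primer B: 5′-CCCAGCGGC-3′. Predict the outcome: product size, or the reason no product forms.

No product — the primers' 3' ends point away from each other.

Primer A (TGCCACGGTGTAGATT) has reverse complement AATCTACACCGTGGCA, which matches the top strand at positions 43–58; primer A anneals to the top strand there with its 3' end pointing upstream toward position 43.
Primer B (CCCAGCGGC) matches the top strand directly at positions 68–76; it anneals to the bottom strand with its 3' end pointing downstream toward position 76.
The 3' ends diverge (primer A extends toward position 1, primer B toward position 82), so the primers never converge on a shared product.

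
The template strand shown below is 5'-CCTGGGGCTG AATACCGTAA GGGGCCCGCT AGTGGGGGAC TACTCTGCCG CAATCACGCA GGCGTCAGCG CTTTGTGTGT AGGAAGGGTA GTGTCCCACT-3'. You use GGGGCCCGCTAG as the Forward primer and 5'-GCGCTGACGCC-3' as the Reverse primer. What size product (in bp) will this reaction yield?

51 bp

Forward primer GGGGCCCGCTAG is found on the top strand at positions 21–32.
Taking the reverse complement of GCGCTGACGCC gives GGCGTCAGCGC, found at positions 61–71 on the template; the primer anneals here to the top strand with its 3' end pointing upstream.
Amplicon spans positions 21–71: 51 bp.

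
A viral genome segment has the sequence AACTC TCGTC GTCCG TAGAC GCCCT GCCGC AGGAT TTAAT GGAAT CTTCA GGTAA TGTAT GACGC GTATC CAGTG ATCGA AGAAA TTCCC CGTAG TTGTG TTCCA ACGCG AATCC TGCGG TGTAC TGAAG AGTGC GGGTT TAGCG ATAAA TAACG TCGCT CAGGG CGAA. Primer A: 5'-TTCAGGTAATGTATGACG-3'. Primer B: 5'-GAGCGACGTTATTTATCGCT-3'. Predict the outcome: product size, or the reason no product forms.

Yes — a 115 bp product.

Primer A (TTCAGGTAATGTATGACG) matches the top strand at positions 47–64; it acts as a forward primer.
Primer B's reverse complement is AGCGATAAATAACGTCGCTC, matching the top strand at positions 142–161; it acts as a reverse primer.
The 3' ends face each other across positions 47–161, giving a 115 bp product.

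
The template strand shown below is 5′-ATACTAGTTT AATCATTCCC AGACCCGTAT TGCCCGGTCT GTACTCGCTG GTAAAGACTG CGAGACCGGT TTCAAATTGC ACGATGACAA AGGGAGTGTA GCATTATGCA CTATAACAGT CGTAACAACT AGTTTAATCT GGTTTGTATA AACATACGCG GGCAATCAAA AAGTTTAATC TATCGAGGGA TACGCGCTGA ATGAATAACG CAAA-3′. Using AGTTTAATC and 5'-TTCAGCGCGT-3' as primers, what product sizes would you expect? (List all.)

The forward primer AGTTTAATC matches the top strand at positions 6–14, 131–139, 172–180.
The reverse primer's reverse complement is ACGCGCTGAA, matching at positions 192–201.
Each forward site pairs with the reverse site to give a product ending at position 201: sizes 196, 71, 30 bp.

196 bp, 71 bp, 30 bp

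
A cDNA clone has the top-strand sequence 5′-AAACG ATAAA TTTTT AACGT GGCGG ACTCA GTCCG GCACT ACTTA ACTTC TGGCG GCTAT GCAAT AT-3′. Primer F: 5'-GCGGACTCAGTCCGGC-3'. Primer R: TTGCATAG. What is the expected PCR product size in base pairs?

Scanning the template, GCGGACTCAGTCCGGC occurs at positions 22–37; this primer anneals to the bottom strand there with its 3' end pointing downstream.
Taking the reverse complement of TTGCATAG gives CTATGCAA, found at positions 57–64 on the template; the primer anneals here to the top strand with its 3' end pointing upstream.
Product length = (reverse-primer end) − (forward-primer start) + 1 = 64 − 22 + 1 = 43 bp.

43 bp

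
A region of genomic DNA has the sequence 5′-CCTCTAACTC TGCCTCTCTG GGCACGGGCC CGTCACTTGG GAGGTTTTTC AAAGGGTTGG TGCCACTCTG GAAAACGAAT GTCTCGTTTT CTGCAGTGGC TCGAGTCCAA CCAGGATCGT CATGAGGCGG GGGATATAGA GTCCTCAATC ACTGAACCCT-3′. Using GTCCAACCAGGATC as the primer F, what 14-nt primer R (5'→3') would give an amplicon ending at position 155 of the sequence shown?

5'-TCAGTGATTGAGGA-3'

The forward primer binds at positions 105–118; the product's 3' end on the top strand is position 155.
The reverse primer anneals to the top strand over positions 142–155, i.e. to TCCTCAATCACTGA.
Its sequence written 5'→3' is the reverse complement: TCAGTGATTGAGGA.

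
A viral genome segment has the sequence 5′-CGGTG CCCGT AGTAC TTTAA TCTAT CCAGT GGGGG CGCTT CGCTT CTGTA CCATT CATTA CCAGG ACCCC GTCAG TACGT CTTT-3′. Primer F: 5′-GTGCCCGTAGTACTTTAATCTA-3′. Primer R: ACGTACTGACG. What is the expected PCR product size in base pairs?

The forward primer matches the template at positions 3–24.
Taking the reverse complement of ACGTACTGACG gives CGTCAGTACGT, found at positions 70–80 on the template; the primer anneals here to the top strand with its 3' end pointing upstream.
The product runs from position 3 to position 80, so its length is 80 − 3 + 1 = 78 bp.

78 bp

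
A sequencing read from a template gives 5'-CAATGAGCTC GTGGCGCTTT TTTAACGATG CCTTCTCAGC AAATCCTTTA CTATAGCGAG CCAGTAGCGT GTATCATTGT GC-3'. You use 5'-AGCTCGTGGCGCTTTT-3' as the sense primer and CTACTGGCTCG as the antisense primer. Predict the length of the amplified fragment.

62 bp

Forward primer AGCTCGTGGCGCTTTT is found on the top strand at positions 6–21.
The reverse primer's reverse complement is CGAGCCAGTAG, which matches the template at positions 57–67.
Product length = (reverse-primer end) − (forward-primer start) + 1 = 67 − 6 + 1 = 62 bp.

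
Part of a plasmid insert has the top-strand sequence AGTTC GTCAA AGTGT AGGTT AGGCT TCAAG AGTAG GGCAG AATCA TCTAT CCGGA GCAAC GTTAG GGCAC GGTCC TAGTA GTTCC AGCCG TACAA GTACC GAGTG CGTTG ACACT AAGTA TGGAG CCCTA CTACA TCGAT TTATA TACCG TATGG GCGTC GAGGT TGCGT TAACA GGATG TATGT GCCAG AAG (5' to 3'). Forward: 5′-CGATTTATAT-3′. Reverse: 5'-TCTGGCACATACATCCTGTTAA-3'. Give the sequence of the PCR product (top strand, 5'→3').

5'-CGATTTATATACCGTATGGGCGTCGAGGTTGCGTTAACAGGATGTATGTGCCAGA-3'

The forward primer matches the template at positions 137–146.
The reverse primer's reverse complement is TTAACAGGATGTATGTGCCAGA, which matches the template at positions 170–191.
The product is the template from position 137 through 191 (55 bp).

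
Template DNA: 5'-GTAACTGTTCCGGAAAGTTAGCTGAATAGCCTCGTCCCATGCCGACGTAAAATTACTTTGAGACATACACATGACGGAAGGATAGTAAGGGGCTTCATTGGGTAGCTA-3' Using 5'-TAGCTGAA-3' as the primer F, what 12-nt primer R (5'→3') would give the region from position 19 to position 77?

The product's 3' end on the top strand is position 77.
The reverse primer anneals to the top strand over positions 66–77, i.e. to TACACATGACGG.
Its sequence written 5'→3' is the reverse complement: CCGTCATGTGTA.

5'-CCGTCATGTGTA-3'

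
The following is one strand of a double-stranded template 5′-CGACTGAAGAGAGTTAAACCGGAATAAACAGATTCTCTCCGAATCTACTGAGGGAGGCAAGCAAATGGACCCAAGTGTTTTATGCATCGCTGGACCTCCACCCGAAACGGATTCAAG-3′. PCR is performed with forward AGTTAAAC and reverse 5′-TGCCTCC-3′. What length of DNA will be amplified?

Scanning the template, AGTTAAAC occurs at positions 12–19; this primer anneals to the bottom strand there with its 3' end pointing downstream.
Taking the reverse complement of TGCCTCC gives GGAGGCA, found at positions 53–59 on the template; the primer anneals here to the top strand with its 3' end pointing upstream.
The product runs from position 12 to position 59, so its length is 59 − 12 + 1 = 48 bp.

48 bp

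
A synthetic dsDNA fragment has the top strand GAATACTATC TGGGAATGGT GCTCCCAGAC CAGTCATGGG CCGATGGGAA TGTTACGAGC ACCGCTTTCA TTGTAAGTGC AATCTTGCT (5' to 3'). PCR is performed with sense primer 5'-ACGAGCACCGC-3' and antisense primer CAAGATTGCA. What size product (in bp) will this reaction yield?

33 bp

Forward primer ACGAGCACCGC is found on the top strand at positions 55–65.
Reverse complement of the reverse primer: TGCAATCTTG. This occurs on the top strand at positions 78–87.
The product runs from position 55 to position 87, so its length is 87 − 55 + 1 = 33 bp.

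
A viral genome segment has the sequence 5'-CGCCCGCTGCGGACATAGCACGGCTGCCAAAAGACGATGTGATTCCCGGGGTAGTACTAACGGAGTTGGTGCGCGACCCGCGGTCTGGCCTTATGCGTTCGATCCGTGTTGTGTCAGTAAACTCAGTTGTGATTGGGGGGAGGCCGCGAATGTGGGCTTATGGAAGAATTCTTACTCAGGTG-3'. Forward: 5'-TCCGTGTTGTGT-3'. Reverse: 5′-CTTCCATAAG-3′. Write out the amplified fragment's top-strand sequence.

The forward primer matches the template at positions 103–114.
Reverse complement of the reverse primer: CTTATGGAAG. This occurs on the top strand at positions 157–166.
The product is the template from position 103 through 166 (64 bp).

5'-TCCGTGTTGTGTCAGTAAACTCAGTTGTGATTGGGGGGAGGCCGCGAATGTGGGCTTATGGAAG-3'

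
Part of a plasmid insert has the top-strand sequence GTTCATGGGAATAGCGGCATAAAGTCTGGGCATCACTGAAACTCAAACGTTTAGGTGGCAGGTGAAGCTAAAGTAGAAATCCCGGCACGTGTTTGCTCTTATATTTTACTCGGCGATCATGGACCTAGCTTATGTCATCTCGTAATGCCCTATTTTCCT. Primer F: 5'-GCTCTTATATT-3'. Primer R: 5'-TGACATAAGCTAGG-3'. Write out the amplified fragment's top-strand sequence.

5'-GCTCTTATATTTTACTCGGCGATCATGGACCTAGCTTATGTCA-3'

The forward primer matches the template at positions 95–105.
The reverse primer's reverse complement is CCTAGCTTATGTCA, which matches the template at positions 124–137.
The product is the template from position 95 through 137 (43 bp).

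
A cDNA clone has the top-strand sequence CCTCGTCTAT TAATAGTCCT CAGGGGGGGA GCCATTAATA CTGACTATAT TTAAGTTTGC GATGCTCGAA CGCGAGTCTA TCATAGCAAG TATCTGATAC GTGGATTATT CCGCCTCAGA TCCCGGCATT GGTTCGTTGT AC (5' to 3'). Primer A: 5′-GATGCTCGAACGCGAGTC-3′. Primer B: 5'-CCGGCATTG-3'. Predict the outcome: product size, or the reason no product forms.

Primer A (GATGCTCGAACGCGAGTC) matches the top strand at positions 61–78 (3' end points downstream).
Primer B (CCGGCATTG) also matches the top strand directly, at positions 123–131 — its reverse complement CAATGCCGG is not present.
Both primers anneal to the bottom strand with 3' ends pointing the same way, so neither can prime synthesis back toward the other.

No product — both primers anneal to the same strand and extend in the same direction.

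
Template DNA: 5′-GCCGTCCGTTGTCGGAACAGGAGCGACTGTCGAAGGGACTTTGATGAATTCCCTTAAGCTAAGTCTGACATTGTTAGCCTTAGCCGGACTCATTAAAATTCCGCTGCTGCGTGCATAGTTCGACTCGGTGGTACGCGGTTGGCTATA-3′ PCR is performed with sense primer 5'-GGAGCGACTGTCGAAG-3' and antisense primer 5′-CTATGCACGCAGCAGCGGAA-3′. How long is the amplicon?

The forward primer matches the template at positions 20–35.
The reverse primer's reverse complement is TTCCGCTGCTGCGTGCATAG, which matches the template at positions 99–118.
Amplicon spans positions 20–118: 99 bp.

99 bp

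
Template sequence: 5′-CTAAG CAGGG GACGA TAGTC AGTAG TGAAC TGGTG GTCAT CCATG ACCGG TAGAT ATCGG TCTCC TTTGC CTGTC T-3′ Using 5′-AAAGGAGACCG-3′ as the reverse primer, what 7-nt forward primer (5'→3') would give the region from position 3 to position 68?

The reverse primer's reverse complement CGGTCTCCTTT matches the template at positions 58–68; the product starts at position 3.
The forward primer is identical to the top strand over positions 3–9: AAGCAGG.

5'-AAGCAGG-3'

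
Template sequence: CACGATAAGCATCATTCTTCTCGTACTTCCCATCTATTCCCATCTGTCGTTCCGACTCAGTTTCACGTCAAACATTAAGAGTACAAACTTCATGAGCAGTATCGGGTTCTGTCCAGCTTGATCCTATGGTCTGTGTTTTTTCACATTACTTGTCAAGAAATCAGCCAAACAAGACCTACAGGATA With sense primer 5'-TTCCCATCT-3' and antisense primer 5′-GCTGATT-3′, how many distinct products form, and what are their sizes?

The forward primer TTCCCATCT matches the top strand at positions 27–35, 37–45.
The reverse primer's reverse complement is AATCAGC, matching at positions 159–165.
Each forward site pairs with the reverse site to give a product ending at position 165: sizes 139, 129 bp.

Two products: 139 bp, 129 bp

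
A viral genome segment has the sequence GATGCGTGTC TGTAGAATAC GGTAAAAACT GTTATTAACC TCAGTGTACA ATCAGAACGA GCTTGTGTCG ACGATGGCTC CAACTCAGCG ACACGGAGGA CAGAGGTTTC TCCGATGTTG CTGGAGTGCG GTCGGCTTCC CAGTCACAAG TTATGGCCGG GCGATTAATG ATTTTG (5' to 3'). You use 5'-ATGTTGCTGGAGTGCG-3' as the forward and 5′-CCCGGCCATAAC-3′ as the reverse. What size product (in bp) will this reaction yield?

The forward primer matches the template at positions 115–130.
Taking the reverse complement of CCCGGCCATAAC gives GTTATGGCCGGG, found at positions 150–161 on the template; the primer anneals here to the top strand with its 3' end pointing upstream.
Product length = (reverse-primer end) − (forward-primer start) + 1 = 161 − 115 + 1 = 47 bp.

47 bp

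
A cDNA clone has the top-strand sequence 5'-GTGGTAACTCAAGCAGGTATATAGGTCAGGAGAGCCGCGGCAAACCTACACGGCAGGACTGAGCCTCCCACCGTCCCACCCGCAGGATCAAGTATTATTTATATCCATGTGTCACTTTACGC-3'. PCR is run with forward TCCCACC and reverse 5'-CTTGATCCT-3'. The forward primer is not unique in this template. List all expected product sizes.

The forward primer TCCCACC matches the top strand at positions 66–72, 74–80.
The reverse primer's reverse complement is AGGATCAAG, matching at positions 84–92.
Each forward site pairs with the reverse site to give a product ending at position 92: sizes 27, 19 bp.

27 bp, 19 bp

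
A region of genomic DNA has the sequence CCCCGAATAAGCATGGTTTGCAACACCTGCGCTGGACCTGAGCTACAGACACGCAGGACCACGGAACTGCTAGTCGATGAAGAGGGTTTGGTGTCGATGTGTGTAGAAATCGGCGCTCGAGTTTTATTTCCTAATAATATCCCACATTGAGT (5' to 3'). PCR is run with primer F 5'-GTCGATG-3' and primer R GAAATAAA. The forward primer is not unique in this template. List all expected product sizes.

The forward primer GTCGATG matches the top strand at positions 73–79, 93–99.
The reverse primer's reverse complement is TTTATTTC, matching at positions 123–130.
Each forward site pairs with the reverse site to give a product ending at position 130: sizes 58, 38 bp.

58 bp, 38 bp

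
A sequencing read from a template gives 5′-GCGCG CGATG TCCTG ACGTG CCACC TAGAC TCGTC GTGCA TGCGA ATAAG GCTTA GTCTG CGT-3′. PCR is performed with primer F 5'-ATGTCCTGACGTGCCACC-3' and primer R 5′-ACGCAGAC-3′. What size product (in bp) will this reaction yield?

Forward primer ATGTCCTGACGTGCCACC is found on the top strand at positions 8–25.
The reverse primer's reverse complement is GTCTGCGT, which matches the template at positions 56–63.
The product runs from position 8 to position 63, so its length is 63 − 8 + 1 = 56 bp.

56 bp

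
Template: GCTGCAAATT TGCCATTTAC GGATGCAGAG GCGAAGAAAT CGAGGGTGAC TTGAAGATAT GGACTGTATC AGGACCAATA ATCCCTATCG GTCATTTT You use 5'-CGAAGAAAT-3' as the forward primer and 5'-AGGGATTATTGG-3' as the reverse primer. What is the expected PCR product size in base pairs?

55 bp

Scanning the template, CGAAGAAAT occurs at positions 32–40; this primer anneals to the bottom strand there with its 3' end pointing downstream.
Taking the reverse complement of AGGGATTATTGG gives CCAATAATCCCT, found at positions 75–86 on the template; the primer anneals here to the top strand with its 3' end pointing upstream.
The product runs from position 32 to position 86, so its length is 86 − 32 + 1 = 55 bp.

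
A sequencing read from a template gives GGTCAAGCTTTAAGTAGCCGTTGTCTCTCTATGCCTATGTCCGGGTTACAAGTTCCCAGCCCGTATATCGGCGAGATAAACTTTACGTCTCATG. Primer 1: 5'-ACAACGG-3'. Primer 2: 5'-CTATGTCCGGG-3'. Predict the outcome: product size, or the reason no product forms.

Primer 1 (ACAACGG) has reverse complement CCGTTGT, which matches the top strand at positions 18–24; primer 1 anneals to the top strand there with its 3' end pointing upstream toward position 18.
Primer 2 (CTATGTCCGGG) matches the top strand directly at positions 35–45; it anneals to the bottom strand with its 3' end pointing downstream toward position 45.
The 3' ends diverge (primer 1 extends toward position 1, primer 2 toward position 94), so the primers never converge on a shared product.

No product — the primers' 3' ends point away from each other.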